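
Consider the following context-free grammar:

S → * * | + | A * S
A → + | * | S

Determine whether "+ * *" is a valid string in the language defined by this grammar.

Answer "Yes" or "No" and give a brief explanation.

No - no valid derivation exists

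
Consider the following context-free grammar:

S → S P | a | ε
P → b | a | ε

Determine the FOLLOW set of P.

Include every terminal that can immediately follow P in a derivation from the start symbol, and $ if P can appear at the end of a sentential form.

We compute FOLLOW(P) using the standard algorithm.
FOLLOW(S) starts with {$}.
FIRST(P) = {a, b, ε}
FIRST(S) = {a, b, ε}
FOLLOW(P) = {$, a, b}
FOLLOW(S) = {$, a, b}
Therefore, FOLLOW(P) = {$, a, b}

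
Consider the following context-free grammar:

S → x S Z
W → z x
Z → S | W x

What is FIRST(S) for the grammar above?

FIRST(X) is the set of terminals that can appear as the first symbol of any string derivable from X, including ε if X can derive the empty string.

We compute FIRST(S) using the standard algorithm.
FIRST(S) = {x}
FIRST(W) = {z}
FIRST(Z) = {x, z}
Therefore, FIRST(S) = {x}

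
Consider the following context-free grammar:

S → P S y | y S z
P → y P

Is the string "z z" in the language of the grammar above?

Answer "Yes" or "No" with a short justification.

No - no valid derivation exists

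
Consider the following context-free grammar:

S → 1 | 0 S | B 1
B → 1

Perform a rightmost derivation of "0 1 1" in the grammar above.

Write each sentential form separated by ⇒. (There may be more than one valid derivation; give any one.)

S ⇒ 0 S ⇒ 0 B 1 ⇒ 0 1 1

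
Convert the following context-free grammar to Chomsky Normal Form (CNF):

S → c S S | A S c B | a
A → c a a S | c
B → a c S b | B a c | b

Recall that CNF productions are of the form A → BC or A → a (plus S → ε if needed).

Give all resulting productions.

TC → c; S → a; TA → a; A → c; TB → b; B → b; S → TC X0; X0 → S S; S → A X1; X1 → S X2; X2 → TC B; A → TC X3; X3 → TA X4; X4 → TA S; B → TA X5; X5 → TC X6; X6 → S TB; B → B X7; X7 → TA TC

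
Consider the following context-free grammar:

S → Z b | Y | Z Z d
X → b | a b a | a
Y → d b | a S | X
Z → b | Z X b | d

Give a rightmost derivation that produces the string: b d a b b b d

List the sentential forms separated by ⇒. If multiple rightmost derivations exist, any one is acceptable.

S ⇒ Z Z d ⇒ Z Z X b d ⇒ Z Z b b d ⇒ Z Z X b b b d ⇒ Z Z a b b b d ⇒ Z d a b b b d ⇒ b d a b b b d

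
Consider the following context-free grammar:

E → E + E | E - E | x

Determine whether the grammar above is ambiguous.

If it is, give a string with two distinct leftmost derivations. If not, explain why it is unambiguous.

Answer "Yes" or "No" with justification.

Yes - the string 'x + x + x - x + x - x' has two distinct leftmost derivations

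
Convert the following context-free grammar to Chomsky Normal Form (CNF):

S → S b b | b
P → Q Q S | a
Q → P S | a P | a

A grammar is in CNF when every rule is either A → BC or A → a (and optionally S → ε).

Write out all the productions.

TB → b; S → b; P → a; TA → a; Q → a; S → S X0; X0 → TB TB; P → Q X1; X1 → Q S; Q → P S; Q → TA P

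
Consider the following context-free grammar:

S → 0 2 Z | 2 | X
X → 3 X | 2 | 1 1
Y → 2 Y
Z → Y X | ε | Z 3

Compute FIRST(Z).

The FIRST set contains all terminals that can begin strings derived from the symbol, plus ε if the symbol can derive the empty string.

We compute FIRST(Z) using the standard algorithm.
FIRST(S) = {0, 1, 2, 3}
FIRST(X) = {1, 2, 3}
FIRST(Y) = {2}
FIRST(Z) = {2, 3, ε}
Therefore, FIRST(Z) = {2, 3, ε}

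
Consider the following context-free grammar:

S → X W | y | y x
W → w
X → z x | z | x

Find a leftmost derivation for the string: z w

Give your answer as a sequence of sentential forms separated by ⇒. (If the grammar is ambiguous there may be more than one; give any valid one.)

S ⇒ X W ⇒ z W ⇒ z w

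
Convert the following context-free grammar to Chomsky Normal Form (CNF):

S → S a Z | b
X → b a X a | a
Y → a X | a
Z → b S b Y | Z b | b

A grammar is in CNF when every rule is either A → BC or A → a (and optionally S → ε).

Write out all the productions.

TA → a; S → b; TB → b; X → a; Y → a; Z → b; S → S X0; X0 → TA Z; X → TB X1; X1 → TA X2; X2 → X TA; Y → TA X; Z → TB X3; X3 → S X4; X4 → TB Y; Z → Z TB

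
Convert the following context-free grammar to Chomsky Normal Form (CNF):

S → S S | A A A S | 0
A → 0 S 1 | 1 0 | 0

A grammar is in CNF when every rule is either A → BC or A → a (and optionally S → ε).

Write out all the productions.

S → 0; T0 → 0; T1 → 1; A → 0; S → S S; S → A X0; X0 → A X1; X1 → A S; A → T0 X2; X2 → S T1; A → T1 T0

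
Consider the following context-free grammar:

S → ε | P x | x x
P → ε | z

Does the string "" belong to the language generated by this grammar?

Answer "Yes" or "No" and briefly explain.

Yes - a valid derivation exists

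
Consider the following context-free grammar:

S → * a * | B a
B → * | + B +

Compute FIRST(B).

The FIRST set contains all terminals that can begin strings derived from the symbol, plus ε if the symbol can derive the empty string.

We compute FIRST(B) using the standard algorithm.
FIRST(B) = {*, +}
FIRST(S) = {*, +}
Therefore, FIRST(B) = {*, +}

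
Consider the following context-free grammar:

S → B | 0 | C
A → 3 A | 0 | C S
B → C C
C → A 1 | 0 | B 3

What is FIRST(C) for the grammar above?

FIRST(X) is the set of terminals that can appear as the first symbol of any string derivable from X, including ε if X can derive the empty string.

We compute FIRST(C) using the standard algorithm.
FIRST(A) = {0, 3}
FIRST(B) = {0, 3}
FIRST(C) = {0, 3}
FIRST(S) = {0, 3}
Therefore, FIRST(C) = {0, 3}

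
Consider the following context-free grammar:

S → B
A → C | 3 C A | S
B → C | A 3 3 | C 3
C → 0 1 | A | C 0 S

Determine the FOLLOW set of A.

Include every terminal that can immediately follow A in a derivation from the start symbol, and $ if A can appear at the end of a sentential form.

We compute FOLLOW(A) using the standard algorithm.
FOLLOW(S) starts with {$}.
FIRST(A) = {0, 3}
FIRST(B) = {0, 3}
FIRST(C) = {0, 3}
FIRST(S) = {0, 3}
FOLLOW(A) = {$, 0, 3}
FOLLOW(B) = {$, 0, 3}
FOLLOW(C) = {$, 0, 3}
FOLLOW(S) = {$, 0, 3}
Therefore, FOLLOW(A) = {$, 0, 3}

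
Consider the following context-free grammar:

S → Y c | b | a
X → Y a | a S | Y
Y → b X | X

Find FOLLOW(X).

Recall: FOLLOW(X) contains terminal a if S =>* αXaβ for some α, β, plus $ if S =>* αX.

We compute FOLLOW(X) using the standard algorithm.
FOLLOW(S) starts with {$}.
FIRST(S) = {a, b}
FIRST(X) = {a, b}
FIRST(Y) = {a, b}
FOLLOW(S) = {$, a, c}
FOLLOW(X) = {a, c}
FOLLOW(Y) = {a, c}
Therefore, FOLLOW(X) = {a, c}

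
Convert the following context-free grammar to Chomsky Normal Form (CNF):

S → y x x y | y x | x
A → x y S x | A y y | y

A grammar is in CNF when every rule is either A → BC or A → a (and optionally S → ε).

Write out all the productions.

TY → y; TX → x; S → x; A → y; S → TY X0; X0 → TX X1; X1 → TX TY; S → TY TX; A → TX X2; X2 → TY X3; X3 → S TX; A → A X4; X4 → TY TY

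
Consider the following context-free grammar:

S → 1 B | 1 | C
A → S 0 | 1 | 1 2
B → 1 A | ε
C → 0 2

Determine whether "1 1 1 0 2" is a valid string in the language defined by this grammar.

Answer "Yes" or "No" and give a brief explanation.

No - no valid derivation exists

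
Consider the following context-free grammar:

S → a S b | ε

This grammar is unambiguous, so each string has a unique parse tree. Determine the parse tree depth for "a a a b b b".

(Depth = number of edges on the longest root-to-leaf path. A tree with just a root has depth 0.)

4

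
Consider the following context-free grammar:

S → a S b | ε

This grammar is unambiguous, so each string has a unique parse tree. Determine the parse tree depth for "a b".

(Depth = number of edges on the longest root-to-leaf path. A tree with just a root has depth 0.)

2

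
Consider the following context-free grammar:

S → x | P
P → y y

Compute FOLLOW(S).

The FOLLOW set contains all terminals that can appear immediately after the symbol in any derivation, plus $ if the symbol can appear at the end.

We compute FOLLOW(S) using the standard algorithm.
FOLLOW(S) starts with {$}.
FIRST(P) = {y}
FIRST(S) = {x, y}
FOLLOW(P) = {$}
FOLLOW(S) = {$}
Therefore, FOLLOW(S) = {$}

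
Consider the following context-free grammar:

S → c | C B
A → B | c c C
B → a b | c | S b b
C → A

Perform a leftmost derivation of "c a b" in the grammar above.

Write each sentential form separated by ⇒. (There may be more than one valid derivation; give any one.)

S ⇒ C B ⇒ A B ⇒ B B ⇒ c B ⇒ c a b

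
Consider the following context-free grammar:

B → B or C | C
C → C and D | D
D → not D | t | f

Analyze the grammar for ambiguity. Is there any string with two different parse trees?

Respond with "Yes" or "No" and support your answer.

No - the grammar is unambiguous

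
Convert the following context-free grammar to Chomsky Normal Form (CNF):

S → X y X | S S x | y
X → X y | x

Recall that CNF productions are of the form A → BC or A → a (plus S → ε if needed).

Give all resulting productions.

TY → y; TX → x; S → y; X → x; S → X X0; X0 → TY X; S → S X1; X1 → S TX; X → X TY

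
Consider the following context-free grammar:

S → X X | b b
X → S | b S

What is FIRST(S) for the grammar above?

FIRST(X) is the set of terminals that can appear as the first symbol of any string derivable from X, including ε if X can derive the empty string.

We compute FIRST(S) using the standard algorithm.
FIRST(S) = {b}
FIRST(X) = {b}
Therefore, FIRST(S) = {b}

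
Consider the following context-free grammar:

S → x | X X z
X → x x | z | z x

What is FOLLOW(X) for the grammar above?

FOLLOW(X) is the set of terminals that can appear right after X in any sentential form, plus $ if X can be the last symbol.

We compute FOLLOW(X) using the standard algorithm.
FOLLOW(S) starts with {$}.
FIRST(S) = {x, z}
FIRST(X) = {x, z}
FOLLOW(S) = {$}
FOLLOW(X) = {x, z}
Therefore, FOLLOW(X) = {x, z}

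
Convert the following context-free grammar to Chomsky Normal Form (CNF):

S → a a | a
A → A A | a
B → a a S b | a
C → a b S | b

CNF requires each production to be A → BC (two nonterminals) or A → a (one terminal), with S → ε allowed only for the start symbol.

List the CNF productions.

TA → a; S → a; A → a; TB → b; B → a; C → b; S → TA TA; A → A A; B → TA X0; X0 → TA X1; X1 → S TB; C → TA X2; X2 → TB S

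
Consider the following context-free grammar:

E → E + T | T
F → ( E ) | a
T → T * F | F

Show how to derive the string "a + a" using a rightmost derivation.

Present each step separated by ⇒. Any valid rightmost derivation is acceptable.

E ⇒ E + T ⇒ E + F ⇒ E + a ⇒ T + a ⇒ F + a ⇒ a + a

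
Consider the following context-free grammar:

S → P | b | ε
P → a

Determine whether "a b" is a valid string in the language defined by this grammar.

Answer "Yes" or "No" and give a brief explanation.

No - no valid derivation exists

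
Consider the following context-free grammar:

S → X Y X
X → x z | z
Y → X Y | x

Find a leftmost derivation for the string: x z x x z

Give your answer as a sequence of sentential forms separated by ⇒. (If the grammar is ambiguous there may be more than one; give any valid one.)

S ⇒ X Y X ⇒ x z Y X ⇒ x z x X ⇒ x z x x z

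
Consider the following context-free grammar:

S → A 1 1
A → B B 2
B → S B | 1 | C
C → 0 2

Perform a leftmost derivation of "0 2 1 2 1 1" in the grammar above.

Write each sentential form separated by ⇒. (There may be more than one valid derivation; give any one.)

S ⇒ A 1 1 ⇒ B B 2 1 1 ⇒ C B 2 1 1 ⇒ 0 2 B 2 1 1 ⇒ 0 2 1 2 1 1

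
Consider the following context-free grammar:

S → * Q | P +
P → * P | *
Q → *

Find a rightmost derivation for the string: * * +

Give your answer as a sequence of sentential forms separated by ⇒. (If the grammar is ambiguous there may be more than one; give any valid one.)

S ⇒ P + ⇒ * P + ⇒ * * +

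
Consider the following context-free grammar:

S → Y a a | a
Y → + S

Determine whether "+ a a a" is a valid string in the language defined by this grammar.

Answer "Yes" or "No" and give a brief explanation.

Yes - a valid derivation exists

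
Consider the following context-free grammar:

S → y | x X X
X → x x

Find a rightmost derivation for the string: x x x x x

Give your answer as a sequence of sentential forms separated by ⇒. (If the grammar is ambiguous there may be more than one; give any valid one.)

S ⇒ x X X ⇒ x X x x ⇒ x x x x x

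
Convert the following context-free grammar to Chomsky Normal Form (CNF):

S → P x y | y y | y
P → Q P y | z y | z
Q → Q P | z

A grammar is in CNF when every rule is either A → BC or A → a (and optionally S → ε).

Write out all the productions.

TX → x; TY → y; S → y; TZ → z; P → z; Q → z; S → P X0; X0 → TX TY; S → TY TY; P → Q X1; X1 → P TY; P → TZ TY; Q → Q P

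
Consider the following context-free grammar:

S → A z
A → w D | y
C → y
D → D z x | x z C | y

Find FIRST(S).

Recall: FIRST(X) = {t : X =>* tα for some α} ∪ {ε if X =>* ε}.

We compute FIRST(S) using the standard algorithm.
FIRST(A) = {w, y}
FIRST(C) = {y}
FIRST(D) = {x, y}
FIRST(S) = {w, y}
Therefore, FIRST(S) = {w, y}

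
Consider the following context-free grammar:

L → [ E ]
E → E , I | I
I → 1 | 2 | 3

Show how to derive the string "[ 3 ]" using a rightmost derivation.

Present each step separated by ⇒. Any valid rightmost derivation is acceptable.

L ⇒ [ E ] ⇒ [ I ] ⇒ [ 3 ]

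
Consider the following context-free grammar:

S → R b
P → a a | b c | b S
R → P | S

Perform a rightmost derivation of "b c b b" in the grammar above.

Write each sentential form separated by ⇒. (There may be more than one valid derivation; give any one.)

S ⇒ R b ⇒ S b ⇒ R b b ⇒ P b b ⇒ b c b b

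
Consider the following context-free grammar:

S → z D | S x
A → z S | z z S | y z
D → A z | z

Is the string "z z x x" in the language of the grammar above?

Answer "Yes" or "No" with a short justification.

Yes - a valid derivation exists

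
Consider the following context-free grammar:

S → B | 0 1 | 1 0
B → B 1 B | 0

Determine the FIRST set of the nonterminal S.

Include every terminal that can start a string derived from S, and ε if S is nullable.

We compute FIRST(S) using the standard algorithm.
FIRST(B) = {0}
FIRST(S) = {0, 1}
Therefore, FIRST(S) = {0, 1}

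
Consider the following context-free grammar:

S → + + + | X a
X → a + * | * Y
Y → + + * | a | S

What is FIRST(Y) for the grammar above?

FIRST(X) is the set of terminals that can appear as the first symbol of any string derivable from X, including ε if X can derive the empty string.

We compute FIRST(Y) using the standard algorithm.
FIRST(S) = {*, +, a}
FIRST(X) = {*, a}
FIRST(Y) = {*, +, a}
Therefore, FIRST(Y) = {*, +, a}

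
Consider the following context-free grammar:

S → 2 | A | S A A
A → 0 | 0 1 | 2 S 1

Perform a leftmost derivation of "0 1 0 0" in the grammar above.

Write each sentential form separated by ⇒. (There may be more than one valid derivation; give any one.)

S ⇒ S A A ⇒ A A A ⇒ 0 1 A A ⇒ 0 1 0 A ⇒ 0 1 0 0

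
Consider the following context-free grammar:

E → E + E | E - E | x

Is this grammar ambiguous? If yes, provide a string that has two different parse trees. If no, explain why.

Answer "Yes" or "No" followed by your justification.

Yes - the string 'x + x - x - x' has two distinct leftmost derivations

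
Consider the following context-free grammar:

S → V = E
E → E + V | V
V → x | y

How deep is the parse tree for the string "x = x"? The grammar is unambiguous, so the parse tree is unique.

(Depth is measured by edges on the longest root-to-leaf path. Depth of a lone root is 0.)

3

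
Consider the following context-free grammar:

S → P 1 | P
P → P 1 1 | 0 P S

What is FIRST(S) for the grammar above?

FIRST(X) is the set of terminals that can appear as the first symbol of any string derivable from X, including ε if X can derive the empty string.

We compute FIRST(S) using the standard algorithm.
FIRST(P) = {0}
FIRST(S) = {0}
Therefore, FIRST(S) = {0}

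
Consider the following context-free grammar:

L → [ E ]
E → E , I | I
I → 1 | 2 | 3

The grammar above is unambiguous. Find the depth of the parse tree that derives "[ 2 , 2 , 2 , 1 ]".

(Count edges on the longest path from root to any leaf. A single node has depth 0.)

6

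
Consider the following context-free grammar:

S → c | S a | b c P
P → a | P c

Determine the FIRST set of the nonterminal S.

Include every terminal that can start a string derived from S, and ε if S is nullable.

We compute FIRST(S) using the standard algorithm.
FIRST(P) = {a}
FIRST(S) = {b, c}
Therefore, FIRST(S) = {b, c}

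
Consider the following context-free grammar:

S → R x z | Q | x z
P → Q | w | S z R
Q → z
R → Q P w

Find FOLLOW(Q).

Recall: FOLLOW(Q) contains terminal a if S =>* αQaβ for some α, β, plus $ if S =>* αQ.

We compute FOLLOW(Q) using the standard algorithm.
FOLLOW(S) starts with {$}.
FIRST(P) = {w, x, z}
FIRST(Q) = {z}
FIRST(R) = {z}
FIRST(S) = {x, z}
FOLLOW(P) = {w}
FOLLOW(Q) = {$, w, x, z}
FOLLOW(R) = {w, x}
FOLLOW(S) = {$, z}
Therefore, FOLLOW(Q) = {$, w, x, z}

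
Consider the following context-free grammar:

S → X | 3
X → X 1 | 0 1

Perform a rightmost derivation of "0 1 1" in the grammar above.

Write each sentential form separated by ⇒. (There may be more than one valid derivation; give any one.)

S ⇒ X ⇒ X 1 ⇒ 0 1 1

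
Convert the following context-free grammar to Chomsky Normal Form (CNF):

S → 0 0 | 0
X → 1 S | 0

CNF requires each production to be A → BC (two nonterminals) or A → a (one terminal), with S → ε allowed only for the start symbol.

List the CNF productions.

T0 → 0; S → 0; T1 → 1; X → 0; S → T0 T0; X → T1 S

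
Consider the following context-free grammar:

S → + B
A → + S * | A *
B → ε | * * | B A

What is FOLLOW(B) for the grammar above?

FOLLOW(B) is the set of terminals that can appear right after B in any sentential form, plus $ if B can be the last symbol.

We compute FOLLOW(B) using the standard algorithm.
FOLLOW(S) starts with {$}.
FIRST(A) = {+}
FIRST(B) = {*, +, ε}
FIRST(S) = {+}
FOLLOW(A) = {$, *, +}
FOLLOW(B) = {$, *, +}
FOLLOW(S) = {$, *}
Therefore, FOLLOW(B) = {$, *, +}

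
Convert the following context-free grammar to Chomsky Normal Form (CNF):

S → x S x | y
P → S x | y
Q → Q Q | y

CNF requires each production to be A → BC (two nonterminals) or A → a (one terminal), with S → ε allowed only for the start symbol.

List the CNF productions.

TX → x; S → y; P → y; Q → y; S → TX X0; X0 → S TX; P → S TX; Q → Q Q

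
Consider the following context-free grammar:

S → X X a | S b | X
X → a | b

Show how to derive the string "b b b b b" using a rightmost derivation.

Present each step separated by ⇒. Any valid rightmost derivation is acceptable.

S ⇒ S b ⇒ S b b ⇒ S b b b ⇒ S b b b b ⇒ X b b b b ⇒ b b b b b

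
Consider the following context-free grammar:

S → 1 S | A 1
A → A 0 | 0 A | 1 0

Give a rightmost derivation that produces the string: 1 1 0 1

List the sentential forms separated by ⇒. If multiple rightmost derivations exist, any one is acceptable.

S ⇒ 1 S ⇒ 1 A 1 ⇒ 1 1 0 1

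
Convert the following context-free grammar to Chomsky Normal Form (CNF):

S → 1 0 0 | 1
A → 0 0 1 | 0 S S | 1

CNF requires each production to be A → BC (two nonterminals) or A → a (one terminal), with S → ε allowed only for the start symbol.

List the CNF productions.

T1 → 1; T0 → 0; S → 1; A → 1; S → T1 X0; X0 → T0 T0; A → T0 X1; X1 → T0 T1; A → T0 X2; X2 → S S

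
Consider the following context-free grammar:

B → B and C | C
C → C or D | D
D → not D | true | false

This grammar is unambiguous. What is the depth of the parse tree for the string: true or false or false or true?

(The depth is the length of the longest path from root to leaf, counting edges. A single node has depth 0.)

6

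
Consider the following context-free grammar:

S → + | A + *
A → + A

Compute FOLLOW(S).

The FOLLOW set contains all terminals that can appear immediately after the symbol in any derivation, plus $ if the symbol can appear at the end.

We compute FOLLOW(S) using the standard algorithm.
FOLLOW(S) starts with {$}.
FIRST(A) = {+}
FIRST(S) = {+}
FOLLOW(A) = {+}
FOLLOW(S) = {$}
Therefore, FOLLOW(S) = {$}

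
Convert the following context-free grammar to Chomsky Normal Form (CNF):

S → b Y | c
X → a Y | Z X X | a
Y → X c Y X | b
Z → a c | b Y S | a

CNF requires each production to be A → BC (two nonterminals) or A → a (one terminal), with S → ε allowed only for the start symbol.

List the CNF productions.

TB → b; S → c; TA → a; X → a; TC → c; Y → b; Z → a; S → TB Y; X → TA Y; X → Z X0; X0 → X X; Y → X X1; X1 → TC X2; X2 → Y X; Z → TA TC; Z → TB X3; X3 → Y S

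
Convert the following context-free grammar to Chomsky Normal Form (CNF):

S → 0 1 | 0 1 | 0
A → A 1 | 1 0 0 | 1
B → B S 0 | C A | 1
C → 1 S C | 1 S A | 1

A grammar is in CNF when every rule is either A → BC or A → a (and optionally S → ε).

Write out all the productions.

T0 → 0; T1 → 1; S → 0; A → 1; B → 1; C → 1; S → T0 T1; S → T0 T1; A → A T1; A → T1 X0; X0 → T0 T0; B → B X1; X1 → S T0; B → C A; C → T1 X2; X2 → S C; C → T1 X3; X3 → S A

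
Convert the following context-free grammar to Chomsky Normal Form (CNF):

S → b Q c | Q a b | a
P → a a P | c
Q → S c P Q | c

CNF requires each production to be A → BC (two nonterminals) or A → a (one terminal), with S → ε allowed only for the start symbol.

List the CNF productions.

TB → b; TC → c; TA → a; S → a; P → c; Q → c; S → TB X0; X0 → Q TC; S → Q X1; X1 → TA TB; P → TA X2; X2 → TA P; Q → S X3; X3 → TC X4; X4 → P Q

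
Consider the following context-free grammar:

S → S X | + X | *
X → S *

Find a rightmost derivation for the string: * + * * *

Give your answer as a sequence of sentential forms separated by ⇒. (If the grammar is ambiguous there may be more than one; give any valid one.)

S ⇒ S X ⇒ S S * ⇒ S + X * ⇒ S + S * * ⇒ S + * * * ⇒ * + * * *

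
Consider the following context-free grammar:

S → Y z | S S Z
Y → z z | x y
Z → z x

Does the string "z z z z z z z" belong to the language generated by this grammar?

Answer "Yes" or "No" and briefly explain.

No - no valid derivation exists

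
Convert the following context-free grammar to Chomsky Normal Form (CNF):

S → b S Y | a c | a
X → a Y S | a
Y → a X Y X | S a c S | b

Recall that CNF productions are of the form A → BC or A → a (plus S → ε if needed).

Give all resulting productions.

TB → b; TA → a; TC → c; S → a; X → a; Y → b; S → TB X0; X0 → S Y; S → TA TC; X → TA X1; X1 → Y S; Y → TA X2; X2 → X X3; X3 → Y X; Y → S X4; X4 → TA X5; X5 → TC S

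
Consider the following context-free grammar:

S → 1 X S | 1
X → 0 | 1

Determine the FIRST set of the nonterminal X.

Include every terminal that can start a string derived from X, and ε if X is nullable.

We compute FIRST(X) using the standard algorithm.
FIRST(S) = {1}
FIRST(X) = {0, 1}
Therefore, FIRST(X) = {0, 1}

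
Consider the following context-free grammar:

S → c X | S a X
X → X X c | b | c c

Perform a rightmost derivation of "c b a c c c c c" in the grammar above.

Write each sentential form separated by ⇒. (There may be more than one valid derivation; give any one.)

S ⇒ S a X ⇒ S a X X c ⇒ S a X c c c ⇒ S a c c c c c ⇒ c X a c c c c c ⇒ c b a c c c c c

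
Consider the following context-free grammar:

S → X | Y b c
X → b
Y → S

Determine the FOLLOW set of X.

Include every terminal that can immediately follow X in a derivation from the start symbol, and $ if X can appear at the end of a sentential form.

We compute FOLLOW(X) using the standard algorithm.
FOLLOW(S) starts with {$}.
FIRST(S) = {b}
FIRST(X) = {b}
FIRST(Y) = {b}
FOLLOW(S) = {$, b}
FOLLOW(X) = {$, b}
FOLLOW(Y) = {b}
Therefore, FOLLOW(X) = {$, b}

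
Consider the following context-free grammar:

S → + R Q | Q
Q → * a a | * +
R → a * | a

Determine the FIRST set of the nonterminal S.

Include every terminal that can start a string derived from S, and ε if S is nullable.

We compute FIRST(S) using the standard algorithm.
FIRST(Q) = {*}
FIRST(R) = {a}
FIRST(S) = {*, +}
Therefore, FIRST(S) = {*, +}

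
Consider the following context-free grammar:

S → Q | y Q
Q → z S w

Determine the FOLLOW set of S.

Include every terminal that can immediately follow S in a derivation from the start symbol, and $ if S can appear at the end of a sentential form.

We compute FOLLOW(S) using the standard algorithm.
FOLLOW(S) starts with {$}.
FIRST(Q) = {z}
FIRST(S) = {y, z}
FOLLOW(Q) = {$, w}
FOLLOW(S) = {$, w}
Therefore, FOLLOW(S) = {$, w}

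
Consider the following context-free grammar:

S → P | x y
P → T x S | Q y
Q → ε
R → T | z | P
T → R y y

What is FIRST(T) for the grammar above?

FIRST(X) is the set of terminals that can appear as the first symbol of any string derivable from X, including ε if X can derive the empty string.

We compute FIRST(T) using the standard algorithm.
FIRST(P) = {y, z}
FIRST(Q) = {ε}
FIRST(R) = {y, z}
FIRST(S) = {x, y, z}
FIRST(T) = {y, z}
Therefore, FIRST(T) = {y, z}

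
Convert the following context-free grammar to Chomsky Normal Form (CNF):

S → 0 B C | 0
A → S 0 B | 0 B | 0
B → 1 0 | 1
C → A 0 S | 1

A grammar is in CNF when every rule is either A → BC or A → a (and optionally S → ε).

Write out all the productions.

T0 → 0; S → 0; A → 0; T1 → 1; B → 1; C → 1; S → T0 X0; X0 → B C; A → S X1; X1 → T0 B; A → T0 B; B → T1 T0; C → A X2; X2 → T0 S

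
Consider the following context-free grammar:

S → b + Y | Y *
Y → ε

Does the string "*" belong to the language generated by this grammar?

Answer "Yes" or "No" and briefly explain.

Yes - a valid derivation exists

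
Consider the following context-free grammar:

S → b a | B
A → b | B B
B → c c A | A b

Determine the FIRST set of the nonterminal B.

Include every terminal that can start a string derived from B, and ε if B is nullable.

We compute FIRST(B) using the standard algorithm.
FIRST(A) = {b, c}
FIRST(B) = {b, c}
FIRST(S) = {b, c}
Therefore, FIRST(B) = {b, c}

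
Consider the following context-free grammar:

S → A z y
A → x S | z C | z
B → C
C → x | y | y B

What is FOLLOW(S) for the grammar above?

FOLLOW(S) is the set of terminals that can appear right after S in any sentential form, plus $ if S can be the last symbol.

We compute FOLLOW(S) using the standard algorithm.
FOLLOW(S) starts with {$}.
FIRST(A) = {x, z}
FIRST(B) = {x, y}
FIRST(C) = {x, y}
FIRST(S) = {x, z}
FOLLOW(A) = {z}
FOLLOW(B) = {z}
FOLLOW(C) = {z}
FOLLOW(S) = {$, z}
Therefore, FOLLOW(S) = {$, z}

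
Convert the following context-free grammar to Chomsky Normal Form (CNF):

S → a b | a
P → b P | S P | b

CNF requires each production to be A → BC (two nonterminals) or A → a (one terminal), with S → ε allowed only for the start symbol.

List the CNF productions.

TA → a; TB → b; S → a; P → b; S → TA TB; P → TB P; P → S P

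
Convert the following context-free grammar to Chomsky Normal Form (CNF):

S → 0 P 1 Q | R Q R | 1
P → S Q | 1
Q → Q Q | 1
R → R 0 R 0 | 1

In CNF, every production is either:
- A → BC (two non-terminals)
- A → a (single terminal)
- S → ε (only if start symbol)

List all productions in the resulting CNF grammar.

T0 → 0; T1 → 1; S → 1; P → 1; Q → 1; R → 1; S → T0 X0; X0 → P X1; X1 → T1 Q; S → R X2; X2 → Q R; P → S Q; Q → Q Q; R → R X3; X3 → T0 X4; X4 → R T0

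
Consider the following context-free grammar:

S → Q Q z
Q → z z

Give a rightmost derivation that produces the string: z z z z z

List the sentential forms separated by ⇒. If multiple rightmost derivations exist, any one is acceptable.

S ⇒ Q Q z ⇒ Q z z z ⇒ z z z z z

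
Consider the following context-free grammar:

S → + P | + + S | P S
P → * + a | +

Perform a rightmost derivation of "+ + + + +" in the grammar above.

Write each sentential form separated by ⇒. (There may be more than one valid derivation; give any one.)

S ⇒ + + S ⇒ + + P S ⇒ + + P + P ⇒ + + P + + ⇒ + + + + +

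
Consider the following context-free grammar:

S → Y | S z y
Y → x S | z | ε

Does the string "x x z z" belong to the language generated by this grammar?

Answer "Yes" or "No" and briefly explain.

No - no valid derivation exists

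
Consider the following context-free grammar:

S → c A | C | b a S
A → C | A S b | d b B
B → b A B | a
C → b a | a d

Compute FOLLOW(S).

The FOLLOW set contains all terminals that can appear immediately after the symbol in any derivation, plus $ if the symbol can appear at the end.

We compute FOLLOW(S) using the standard algorithm.
FOLLOW(S) starts with {$}.
FIRST(A) = {a, b, d}
FIRST(B) = {a, b}
FIRST(C) = {a, b}
FIRST(S) = {a, b, c}
FOLLOW(A) = {$, a, b, c}
FOLLOW(B) = {$, a, b, c}
FOLLOW(C) = {$, a, b, c}
FOLLOW(S) = {$, b}
Therefore, FOLLOW(S) = {$, b}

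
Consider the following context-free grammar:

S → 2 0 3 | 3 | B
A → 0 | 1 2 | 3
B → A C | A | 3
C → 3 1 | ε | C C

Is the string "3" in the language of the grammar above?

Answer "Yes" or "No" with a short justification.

Yes - a valid derivation exists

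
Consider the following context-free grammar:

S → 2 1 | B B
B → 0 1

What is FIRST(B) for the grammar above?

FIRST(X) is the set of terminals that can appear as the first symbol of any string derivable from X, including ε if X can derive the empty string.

We compute FIRST(B) using the standard algorithm.
FIRST(B) = {0}
FIRST(S) = {0, 2}
Therefore, FIRST(B) = {0}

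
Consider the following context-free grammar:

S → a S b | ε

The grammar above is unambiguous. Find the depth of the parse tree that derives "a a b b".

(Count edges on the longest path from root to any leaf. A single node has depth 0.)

3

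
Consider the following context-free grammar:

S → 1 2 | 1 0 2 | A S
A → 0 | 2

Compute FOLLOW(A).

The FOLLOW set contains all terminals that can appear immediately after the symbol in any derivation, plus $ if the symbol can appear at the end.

We compute FOLLOW(A) using the standard algorithm.
FOLLOW(S) starts with {$}.
FIRST(A) = {0, 2}
FIRST(S) = {0, 1, 2}
FOLLOW(A) = {0, 1, 2}
FOLLOW(S) = {$}
Therefore, FOLLOW(A) = {0, 1, 2}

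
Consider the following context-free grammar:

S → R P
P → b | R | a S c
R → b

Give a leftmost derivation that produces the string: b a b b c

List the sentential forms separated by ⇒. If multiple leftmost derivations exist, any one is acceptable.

S ⇒ R P ⇒ b P ⇒ b a S c ⇒ b a R P c ⇒ b a b P c ⇒ b a b b c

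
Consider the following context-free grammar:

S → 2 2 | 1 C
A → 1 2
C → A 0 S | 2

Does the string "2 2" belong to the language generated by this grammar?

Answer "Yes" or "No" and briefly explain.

Yes - a valid derivation exists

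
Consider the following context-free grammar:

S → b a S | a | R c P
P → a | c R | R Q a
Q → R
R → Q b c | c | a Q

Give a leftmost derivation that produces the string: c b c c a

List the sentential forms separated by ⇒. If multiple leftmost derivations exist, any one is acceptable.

S ⇒ R c P ⇒ Q b c c P ⇒ R b c c P ⇒ c b c c P ⇒ c b c c a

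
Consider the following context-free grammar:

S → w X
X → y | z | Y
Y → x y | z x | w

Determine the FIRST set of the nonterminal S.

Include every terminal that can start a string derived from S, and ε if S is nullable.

We compute FIRST(S) using the standard algorithm.
FIRST(S) = {w}
FIRST(X) = {w, x, y, z}
FIRST(Y) = {w, x, z}
Therefore, FIRST(S) = {w}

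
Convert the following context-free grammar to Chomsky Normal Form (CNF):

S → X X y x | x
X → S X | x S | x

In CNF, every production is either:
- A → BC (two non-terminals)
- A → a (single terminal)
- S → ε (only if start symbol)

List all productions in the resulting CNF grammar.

TY → y; TX → x; S → x; X → x; S → X X0; X0 → X X1; X1 → TY TX; X → S X; X → TX S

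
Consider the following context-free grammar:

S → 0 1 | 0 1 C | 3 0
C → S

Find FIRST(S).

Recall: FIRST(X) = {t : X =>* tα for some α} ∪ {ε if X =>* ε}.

We compute FIRST(S) using the standard algorithm.
FIRST(C) = {0, 3}
FIRST(S) = {0, 3}
Therefore, FIRST(S) = {0, 3}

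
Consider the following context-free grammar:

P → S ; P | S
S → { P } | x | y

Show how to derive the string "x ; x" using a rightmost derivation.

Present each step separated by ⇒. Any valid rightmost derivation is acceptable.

P ⇒ S ; P ⇒ S ; S ⇒ S ; x ⇒ x ; x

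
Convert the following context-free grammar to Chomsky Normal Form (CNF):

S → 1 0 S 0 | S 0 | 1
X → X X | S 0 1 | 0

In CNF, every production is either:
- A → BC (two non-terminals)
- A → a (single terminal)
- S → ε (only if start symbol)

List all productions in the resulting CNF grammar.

T1 → 1; T0 → 0; S → 1; X → 0; S → T1 X0; X0 → T0 X1; X1 → S T0; S → S T0; X → X X; X → S X2; X2 → T0 T1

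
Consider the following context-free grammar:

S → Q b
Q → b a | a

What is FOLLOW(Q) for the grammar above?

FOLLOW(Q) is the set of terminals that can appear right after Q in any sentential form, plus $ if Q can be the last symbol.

We compute FOLLOW(Q) using the standard algorithm.
FOLLOW(S) starts with {$}.
FIRST(Q) = {a, b}
FIRST(S) = {a, b}
FOLLOW(Q) = {b}
FOLLOW(S) = {$}
Therefore, FOLLOW(Q) = {b}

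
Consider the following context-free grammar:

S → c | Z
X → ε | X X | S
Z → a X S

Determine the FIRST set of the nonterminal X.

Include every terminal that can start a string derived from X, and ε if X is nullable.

We compute FIRST(X) using the standard algorithm.
FIRST(S) = {a, c}
FIRST(X) = {a, c, ε}
FIRST(Z) = {a}
Therefore, FIRST(X) = {a, c, ε}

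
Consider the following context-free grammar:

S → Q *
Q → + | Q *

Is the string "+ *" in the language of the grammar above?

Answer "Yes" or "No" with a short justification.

Yes - a valid derivation exists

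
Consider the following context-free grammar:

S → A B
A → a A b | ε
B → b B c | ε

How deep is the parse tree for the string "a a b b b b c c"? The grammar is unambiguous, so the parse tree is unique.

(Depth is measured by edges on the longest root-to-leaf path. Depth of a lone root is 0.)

4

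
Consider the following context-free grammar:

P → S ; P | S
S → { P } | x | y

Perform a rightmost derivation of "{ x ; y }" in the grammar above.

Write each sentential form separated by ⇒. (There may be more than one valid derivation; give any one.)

P ⇒ S ⇒ { P } ⇒ { S ; P } ⇒ { S ; S } ⇒ { S ; y } ⇒ { x ; y }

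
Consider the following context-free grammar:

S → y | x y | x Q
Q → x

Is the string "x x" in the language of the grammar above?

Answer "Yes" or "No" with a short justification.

Yes - a valid derivation exists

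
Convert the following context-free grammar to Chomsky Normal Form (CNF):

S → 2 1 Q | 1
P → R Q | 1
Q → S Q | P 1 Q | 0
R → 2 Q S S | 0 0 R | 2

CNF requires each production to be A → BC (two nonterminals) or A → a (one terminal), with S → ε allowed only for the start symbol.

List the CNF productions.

T2 → 2; T1 → 1; S → 1; P → 1; Q → 0; T0 → 0; R → 2; S → T2 X0; X0 → T1 Q; P → R Q; Q → S Q; Q → P X1; X1 → T1 Q; R → T2 X2; X2 → Q X3; X3 → S S; R → T0 X4; X4 → T0 R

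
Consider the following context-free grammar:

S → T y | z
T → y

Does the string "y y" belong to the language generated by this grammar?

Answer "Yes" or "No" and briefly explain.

Yes - a valid derivation exists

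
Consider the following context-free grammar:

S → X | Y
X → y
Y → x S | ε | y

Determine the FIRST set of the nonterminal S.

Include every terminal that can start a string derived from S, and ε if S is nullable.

We compute FIRST(S) using the standard algorithm.
FIRST(S) = {x, y, ε}
FIRST(X) = {y}
FIRST(Y) = {x, y, ε}
Therefore, FIRST(S) = {x, y, ε}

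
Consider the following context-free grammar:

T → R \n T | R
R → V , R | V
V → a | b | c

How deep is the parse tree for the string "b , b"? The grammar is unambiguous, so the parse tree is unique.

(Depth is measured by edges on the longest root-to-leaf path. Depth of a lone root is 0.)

4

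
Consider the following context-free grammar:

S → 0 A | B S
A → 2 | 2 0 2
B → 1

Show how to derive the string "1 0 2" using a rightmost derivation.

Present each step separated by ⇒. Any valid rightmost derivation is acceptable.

S ⇒ B S ⇒ B 0 A ⇒ B 0 2 ⇒ 1 0 2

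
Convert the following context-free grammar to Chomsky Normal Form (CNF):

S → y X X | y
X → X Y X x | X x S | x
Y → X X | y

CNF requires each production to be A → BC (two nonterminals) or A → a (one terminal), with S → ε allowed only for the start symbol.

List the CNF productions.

TY → y; S → y; TX → x; X → x; Y → y; S → TY X0; X0 → X X; X → X X1; X1 → Y X2; X2 → X TX; X → X X3; X3 → TX S; Y → X X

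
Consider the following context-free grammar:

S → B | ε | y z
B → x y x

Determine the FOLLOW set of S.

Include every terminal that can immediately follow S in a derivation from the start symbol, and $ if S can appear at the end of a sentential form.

We compute FOLLOW(S) using the standard algorithm.
FOLLOW(S) starts with {$}.
FIRST(B) = {x}
FIRST(S) = {x, y, ε}
FOLLOW(B) = {$}
FOLLOW(S) = {$}
Therefore, FOLLOW(S) = {$}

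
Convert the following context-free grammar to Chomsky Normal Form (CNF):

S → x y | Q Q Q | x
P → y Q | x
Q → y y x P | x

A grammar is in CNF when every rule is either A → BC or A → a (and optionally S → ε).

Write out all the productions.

TX → x; TY → y; S → x; P → x; Q → x; S → TX TY; S → Q X0; X0 → Q Q; P → TY Q; Q → TY X1; X1 → TY X2; X2 → TX P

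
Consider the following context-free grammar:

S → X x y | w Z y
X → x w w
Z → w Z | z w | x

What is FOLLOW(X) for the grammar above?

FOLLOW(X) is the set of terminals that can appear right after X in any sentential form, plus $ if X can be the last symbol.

We compute FOLLOW(X) using the standard algorithm.
FOLLOW(S) starts with {$}.
FIRST(S) = {w, x}
FIRST(X) = {x}
FIRST(Z) = {w, x, z}
FOLLOW(S) = {$}
FOLLOW(X) = {x}
FOLLOW(Z) = {y}
Therefore, FOLLOW(X) = {x}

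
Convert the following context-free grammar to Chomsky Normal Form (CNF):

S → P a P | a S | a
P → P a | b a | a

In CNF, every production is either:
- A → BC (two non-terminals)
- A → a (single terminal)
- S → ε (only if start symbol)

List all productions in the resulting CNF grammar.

TA → a; S → a; TB → b; P → a; S → P X0; X0 → TA P; S → TA S; P → P TA; P → TB TA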